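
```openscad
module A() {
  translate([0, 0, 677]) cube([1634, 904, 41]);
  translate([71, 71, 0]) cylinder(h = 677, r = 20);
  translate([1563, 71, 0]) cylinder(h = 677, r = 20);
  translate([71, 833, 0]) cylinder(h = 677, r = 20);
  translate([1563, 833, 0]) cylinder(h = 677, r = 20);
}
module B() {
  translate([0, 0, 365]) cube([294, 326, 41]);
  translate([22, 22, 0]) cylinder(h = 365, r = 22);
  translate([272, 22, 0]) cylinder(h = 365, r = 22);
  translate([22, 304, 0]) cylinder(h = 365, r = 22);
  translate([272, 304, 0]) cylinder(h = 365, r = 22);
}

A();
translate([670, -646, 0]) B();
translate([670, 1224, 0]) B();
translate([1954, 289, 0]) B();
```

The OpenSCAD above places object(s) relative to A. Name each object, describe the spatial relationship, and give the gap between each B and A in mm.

Each stool's nearest face is 320 mm from the table's bounding box.

A is a table. B is a stool. Three stools sit around the table at the −y, +y, +x sides. The gap between each stool and the table is 320 mm.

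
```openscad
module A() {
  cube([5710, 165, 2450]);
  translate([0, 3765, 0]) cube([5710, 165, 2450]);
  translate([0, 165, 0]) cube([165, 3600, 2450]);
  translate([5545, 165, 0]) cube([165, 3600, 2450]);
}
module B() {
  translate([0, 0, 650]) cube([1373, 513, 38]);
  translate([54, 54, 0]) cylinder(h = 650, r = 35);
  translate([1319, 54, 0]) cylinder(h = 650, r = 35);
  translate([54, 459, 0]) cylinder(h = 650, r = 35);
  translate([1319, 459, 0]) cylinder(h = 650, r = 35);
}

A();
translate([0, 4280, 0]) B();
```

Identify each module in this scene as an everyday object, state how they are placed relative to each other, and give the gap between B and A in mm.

A is a house frame. B is a table. The table is on the floor beside the house frame on its +y side. The gap between the table and the house frame is 350 mm.

The table's nearest face is 350 mm from the house frame's +y face.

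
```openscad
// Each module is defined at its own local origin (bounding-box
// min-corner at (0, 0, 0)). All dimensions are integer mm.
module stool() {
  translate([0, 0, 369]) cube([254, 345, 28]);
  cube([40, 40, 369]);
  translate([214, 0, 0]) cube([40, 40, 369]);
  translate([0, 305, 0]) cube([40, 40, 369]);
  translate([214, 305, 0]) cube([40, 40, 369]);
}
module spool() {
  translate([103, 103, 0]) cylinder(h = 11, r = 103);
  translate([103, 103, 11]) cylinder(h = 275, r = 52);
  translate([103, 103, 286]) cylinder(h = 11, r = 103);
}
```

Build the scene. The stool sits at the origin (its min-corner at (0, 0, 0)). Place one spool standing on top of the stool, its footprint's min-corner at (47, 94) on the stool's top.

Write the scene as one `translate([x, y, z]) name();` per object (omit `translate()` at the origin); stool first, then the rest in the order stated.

stool();
translate([47, 94, 397]) spool();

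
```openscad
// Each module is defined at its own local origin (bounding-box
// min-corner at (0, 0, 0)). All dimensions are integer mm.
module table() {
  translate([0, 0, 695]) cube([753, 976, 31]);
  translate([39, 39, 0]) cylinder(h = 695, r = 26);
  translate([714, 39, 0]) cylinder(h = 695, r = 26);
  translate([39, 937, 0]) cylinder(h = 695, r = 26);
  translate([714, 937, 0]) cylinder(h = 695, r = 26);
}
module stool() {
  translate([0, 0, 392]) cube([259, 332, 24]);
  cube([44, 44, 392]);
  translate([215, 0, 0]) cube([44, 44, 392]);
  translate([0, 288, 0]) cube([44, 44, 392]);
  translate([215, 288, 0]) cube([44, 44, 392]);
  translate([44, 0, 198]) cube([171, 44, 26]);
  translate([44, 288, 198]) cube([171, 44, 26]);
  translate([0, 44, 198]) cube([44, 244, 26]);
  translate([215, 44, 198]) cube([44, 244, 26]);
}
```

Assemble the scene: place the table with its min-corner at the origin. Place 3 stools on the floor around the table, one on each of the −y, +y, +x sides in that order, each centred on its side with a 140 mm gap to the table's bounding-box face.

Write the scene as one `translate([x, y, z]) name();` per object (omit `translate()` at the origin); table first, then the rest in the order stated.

table();
translate([247, -472, 0]) stool();
translate([247, 1116, 0]) stool();
translate([893, 322, 0]) stool();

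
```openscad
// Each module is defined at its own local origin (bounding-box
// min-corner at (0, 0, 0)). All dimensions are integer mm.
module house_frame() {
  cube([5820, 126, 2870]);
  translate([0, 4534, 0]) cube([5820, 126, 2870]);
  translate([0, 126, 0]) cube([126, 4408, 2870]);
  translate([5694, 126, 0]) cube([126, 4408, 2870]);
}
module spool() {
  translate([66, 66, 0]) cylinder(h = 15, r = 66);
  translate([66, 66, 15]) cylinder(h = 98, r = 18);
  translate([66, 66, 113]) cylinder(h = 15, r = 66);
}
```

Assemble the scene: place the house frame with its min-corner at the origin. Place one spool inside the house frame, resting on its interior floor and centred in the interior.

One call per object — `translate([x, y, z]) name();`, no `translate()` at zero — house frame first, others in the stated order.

house_frame();
translate([2844, 2264, 0]) spool();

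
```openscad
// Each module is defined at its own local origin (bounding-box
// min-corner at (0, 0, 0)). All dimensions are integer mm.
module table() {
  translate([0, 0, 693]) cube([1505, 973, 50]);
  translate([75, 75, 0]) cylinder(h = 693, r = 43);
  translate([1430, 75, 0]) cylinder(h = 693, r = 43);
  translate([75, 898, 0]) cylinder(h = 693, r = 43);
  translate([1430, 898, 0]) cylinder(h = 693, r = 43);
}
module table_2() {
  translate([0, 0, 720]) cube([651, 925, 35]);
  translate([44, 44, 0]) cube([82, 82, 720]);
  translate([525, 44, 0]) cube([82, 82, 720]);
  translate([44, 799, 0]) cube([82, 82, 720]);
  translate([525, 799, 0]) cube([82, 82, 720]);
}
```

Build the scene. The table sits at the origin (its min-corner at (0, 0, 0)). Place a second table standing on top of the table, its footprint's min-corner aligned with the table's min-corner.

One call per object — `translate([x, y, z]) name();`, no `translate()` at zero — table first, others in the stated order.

table();
translate([0, 0, 743]) table_2();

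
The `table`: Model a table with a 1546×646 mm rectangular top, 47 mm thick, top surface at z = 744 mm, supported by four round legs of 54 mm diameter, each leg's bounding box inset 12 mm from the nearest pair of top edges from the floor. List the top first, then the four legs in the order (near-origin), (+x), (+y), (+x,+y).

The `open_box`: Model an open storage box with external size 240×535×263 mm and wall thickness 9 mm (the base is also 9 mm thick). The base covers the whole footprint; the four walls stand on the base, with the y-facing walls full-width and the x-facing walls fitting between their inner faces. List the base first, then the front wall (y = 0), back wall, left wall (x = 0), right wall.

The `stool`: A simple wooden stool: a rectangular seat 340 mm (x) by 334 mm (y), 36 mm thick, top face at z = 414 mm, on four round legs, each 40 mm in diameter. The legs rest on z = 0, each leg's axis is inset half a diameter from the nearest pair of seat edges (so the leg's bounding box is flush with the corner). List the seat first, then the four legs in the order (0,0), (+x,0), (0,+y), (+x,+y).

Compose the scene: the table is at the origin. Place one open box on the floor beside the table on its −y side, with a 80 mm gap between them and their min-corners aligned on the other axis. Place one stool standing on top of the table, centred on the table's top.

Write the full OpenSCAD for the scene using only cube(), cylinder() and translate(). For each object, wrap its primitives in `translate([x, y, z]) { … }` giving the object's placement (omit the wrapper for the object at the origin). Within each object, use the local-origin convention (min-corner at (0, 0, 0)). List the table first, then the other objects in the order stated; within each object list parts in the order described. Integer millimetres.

translate([0, 0, 697]) cube([1546, 646, 47]);
translate([39, 39, 0]) cylinder(h = 697, r = 27);
translate([1507, 39, 0]) cylinder(h = 697, r = 27);
translate([39, 607, 0]) cylinder(h = 697, r = 27);
translate([1507, 607, 0]) cylinder(h = 697, r = 27);
translate([0, -615, 0]) {
  cube([240, 535, 9]);
  translate([0, 0, 9]) cube([240, 9, 254]);
  translate([0, 526, 9]) cube([240, 9, 254]);
  translate([0, 9, 9]) cube([9, 517, 254]);
  translate([231, 9, 9]) cube([9, 517, 254]);
}
translate([603, 156, 744]) {
  translate([0, 0, 378]) cube([340, 334, 36]);
  translate([20, 20, 0]) cylinder(h = 378, r = 20);
  translate([320, 20, 0]) cylinder(h = 378, r = 20);
  translate([20, 314, 0]) cylinder(h = 378, r = 20);
  translate([320, 314, 0]) cylinder(h = 378, r = 20);
}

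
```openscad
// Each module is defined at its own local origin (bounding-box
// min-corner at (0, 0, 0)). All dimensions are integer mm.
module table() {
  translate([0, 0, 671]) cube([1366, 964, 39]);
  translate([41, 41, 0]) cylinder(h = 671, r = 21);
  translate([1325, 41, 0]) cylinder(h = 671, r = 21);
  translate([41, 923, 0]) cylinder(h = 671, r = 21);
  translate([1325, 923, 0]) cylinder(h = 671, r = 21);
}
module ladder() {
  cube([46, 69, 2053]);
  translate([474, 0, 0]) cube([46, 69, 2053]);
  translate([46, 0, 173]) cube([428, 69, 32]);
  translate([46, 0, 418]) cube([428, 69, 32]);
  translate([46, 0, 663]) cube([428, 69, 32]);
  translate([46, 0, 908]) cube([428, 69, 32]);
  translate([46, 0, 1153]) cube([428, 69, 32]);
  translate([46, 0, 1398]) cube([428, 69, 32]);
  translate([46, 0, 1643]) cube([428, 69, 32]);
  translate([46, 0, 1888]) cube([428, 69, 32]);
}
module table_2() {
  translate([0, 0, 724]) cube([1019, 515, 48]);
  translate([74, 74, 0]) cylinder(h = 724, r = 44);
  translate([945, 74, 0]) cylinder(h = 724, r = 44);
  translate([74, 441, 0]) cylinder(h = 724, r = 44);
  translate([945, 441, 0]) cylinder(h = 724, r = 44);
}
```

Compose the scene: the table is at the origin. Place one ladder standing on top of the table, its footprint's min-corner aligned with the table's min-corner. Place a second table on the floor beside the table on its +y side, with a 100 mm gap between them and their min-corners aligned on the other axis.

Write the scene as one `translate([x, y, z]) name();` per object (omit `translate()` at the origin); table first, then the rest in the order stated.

table();
translate([0, 0, 710]) ladder();
translate([0, 1064, 0]) table_2();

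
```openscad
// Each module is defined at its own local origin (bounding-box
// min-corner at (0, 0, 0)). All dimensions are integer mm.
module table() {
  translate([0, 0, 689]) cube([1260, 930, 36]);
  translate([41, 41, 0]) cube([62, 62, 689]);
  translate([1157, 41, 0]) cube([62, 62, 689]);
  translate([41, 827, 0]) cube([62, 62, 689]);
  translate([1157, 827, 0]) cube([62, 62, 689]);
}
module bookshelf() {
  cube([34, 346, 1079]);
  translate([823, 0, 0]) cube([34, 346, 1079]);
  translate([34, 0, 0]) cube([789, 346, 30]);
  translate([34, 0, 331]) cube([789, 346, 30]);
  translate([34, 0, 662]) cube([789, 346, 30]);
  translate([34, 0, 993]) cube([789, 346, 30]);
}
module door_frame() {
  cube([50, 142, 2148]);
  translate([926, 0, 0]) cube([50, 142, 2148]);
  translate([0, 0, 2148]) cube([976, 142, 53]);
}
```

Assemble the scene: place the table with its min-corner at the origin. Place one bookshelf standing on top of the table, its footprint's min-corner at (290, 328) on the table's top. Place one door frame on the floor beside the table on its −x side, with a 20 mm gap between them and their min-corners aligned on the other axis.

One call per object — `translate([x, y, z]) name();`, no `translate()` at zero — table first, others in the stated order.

table();
translate([290, 328, 725]) bookshelf();
translate([-996, 0, 0]) door_frame();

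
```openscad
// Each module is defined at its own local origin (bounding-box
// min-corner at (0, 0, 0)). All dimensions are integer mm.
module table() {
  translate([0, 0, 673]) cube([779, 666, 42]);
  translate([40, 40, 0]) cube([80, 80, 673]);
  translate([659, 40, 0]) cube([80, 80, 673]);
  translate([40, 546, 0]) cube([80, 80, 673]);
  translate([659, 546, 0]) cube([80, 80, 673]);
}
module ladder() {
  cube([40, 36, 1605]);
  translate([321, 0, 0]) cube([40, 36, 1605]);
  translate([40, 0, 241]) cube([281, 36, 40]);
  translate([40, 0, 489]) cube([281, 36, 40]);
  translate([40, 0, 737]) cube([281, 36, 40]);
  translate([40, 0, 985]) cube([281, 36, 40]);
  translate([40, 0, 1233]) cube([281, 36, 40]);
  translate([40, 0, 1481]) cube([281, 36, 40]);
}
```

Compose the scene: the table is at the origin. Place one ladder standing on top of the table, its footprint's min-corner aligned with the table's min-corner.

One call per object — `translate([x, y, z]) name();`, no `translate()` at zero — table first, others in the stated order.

table();
translate([0, 0, 715]) ladder();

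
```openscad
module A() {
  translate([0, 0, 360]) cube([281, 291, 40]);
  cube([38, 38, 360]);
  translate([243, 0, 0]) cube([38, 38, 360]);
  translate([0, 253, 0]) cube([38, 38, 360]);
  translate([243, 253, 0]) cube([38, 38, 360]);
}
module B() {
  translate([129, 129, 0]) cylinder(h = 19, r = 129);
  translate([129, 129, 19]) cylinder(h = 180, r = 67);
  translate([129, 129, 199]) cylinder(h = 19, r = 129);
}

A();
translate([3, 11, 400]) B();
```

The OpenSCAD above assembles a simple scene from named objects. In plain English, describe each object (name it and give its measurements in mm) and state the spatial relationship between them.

A is a four-legged stool. The seat is 281×291 mm, 40 mm thick, top at z = 400 mm. It stands on four square legs, each 38×38 mm in cross-section, from z = 0 to the seat underside, each flush with a corner of the seat.

B is a spool: two coaxial disc flanges of radius 129 mm and thickness 19 mm, joined by a core cylinder of radius 67 mm and height 180 mm. The lower flange rests on z = 0 and the three cylinders share a vertical axis.

The spool is on top of the stool.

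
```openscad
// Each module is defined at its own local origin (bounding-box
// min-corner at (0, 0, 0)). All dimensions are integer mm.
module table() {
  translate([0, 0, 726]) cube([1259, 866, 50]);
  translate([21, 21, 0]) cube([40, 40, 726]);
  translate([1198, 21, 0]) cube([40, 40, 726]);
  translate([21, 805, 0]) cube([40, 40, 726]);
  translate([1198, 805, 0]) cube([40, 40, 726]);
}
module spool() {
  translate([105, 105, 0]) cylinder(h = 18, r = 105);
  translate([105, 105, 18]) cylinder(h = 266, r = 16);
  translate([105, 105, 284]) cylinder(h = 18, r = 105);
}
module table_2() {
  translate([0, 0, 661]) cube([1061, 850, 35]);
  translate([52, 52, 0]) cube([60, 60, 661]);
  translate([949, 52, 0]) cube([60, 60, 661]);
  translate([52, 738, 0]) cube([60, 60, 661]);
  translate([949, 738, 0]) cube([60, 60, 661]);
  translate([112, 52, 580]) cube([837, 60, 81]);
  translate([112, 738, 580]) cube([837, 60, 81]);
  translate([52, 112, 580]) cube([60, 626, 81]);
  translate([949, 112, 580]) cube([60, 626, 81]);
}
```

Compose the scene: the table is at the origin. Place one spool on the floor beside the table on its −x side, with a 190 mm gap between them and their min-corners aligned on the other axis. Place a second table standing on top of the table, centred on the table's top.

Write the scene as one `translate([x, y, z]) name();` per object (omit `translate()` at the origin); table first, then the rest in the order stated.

table();
translate([-400, 0, 0]) spool();
translate([99, 8, 776]) table_2();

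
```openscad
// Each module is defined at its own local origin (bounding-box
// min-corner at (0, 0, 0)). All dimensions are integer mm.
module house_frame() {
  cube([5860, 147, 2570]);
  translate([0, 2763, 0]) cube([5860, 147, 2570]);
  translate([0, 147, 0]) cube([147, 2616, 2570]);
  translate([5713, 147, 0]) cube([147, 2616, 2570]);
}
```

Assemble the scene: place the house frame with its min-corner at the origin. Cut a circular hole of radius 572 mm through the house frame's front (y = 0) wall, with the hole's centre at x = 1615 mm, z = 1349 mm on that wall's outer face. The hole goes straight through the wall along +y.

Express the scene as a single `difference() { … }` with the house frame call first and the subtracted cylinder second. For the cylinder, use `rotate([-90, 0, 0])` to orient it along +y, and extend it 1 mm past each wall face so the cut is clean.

difference() {
  house_frame();
  translate([1615, -1, 1349]) rotate([-90, 0, 0]) cylinder(h = 149, r = 572);
}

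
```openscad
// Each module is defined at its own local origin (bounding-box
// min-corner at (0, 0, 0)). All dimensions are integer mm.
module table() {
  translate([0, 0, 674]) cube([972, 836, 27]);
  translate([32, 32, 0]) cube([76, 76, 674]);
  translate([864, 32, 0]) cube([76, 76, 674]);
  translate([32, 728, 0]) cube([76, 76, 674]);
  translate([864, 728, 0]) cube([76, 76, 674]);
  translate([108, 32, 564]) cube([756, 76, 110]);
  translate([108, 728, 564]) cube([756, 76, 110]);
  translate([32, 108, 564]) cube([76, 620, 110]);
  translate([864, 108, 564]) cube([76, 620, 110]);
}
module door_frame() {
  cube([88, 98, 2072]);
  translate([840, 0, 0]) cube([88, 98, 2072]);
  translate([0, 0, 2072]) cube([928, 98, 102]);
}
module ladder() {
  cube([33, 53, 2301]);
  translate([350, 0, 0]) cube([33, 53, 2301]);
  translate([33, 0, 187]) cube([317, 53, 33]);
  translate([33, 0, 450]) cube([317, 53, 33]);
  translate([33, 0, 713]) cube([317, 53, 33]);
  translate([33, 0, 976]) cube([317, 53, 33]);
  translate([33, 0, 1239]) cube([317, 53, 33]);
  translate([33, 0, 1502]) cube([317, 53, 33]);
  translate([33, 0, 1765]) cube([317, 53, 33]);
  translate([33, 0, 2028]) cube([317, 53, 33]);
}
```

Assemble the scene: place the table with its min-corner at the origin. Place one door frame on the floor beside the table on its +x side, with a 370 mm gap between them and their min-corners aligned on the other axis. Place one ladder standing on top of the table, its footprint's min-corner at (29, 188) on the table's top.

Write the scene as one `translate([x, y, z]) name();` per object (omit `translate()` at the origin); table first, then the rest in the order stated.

table();
translate([1342, 0, 0]) door_frame();
translate([29, 188, 701]) ladder();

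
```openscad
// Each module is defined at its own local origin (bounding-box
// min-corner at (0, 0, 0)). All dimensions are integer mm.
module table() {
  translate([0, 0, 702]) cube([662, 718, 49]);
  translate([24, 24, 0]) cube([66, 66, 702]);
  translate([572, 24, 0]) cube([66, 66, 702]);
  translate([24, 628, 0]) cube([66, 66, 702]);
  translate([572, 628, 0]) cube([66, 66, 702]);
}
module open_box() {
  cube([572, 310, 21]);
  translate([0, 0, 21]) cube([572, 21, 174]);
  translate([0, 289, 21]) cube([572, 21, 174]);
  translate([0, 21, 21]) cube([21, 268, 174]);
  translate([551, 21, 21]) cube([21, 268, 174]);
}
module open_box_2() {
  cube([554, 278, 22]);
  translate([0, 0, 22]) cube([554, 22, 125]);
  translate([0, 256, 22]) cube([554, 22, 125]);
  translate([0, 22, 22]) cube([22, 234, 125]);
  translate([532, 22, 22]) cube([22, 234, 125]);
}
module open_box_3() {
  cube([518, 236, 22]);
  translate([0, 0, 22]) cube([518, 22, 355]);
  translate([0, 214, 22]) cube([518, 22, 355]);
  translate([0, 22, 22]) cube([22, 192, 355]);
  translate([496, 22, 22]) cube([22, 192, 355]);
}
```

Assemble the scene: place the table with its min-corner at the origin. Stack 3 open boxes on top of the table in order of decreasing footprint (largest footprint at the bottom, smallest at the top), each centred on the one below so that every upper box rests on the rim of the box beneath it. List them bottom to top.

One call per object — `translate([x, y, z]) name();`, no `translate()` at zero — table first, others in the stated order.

table();
translate([45, 204, 751]) open_box();
translate([54, 220, 946]) open_box_2();
translate([72, 241, 1093]) open_box_3();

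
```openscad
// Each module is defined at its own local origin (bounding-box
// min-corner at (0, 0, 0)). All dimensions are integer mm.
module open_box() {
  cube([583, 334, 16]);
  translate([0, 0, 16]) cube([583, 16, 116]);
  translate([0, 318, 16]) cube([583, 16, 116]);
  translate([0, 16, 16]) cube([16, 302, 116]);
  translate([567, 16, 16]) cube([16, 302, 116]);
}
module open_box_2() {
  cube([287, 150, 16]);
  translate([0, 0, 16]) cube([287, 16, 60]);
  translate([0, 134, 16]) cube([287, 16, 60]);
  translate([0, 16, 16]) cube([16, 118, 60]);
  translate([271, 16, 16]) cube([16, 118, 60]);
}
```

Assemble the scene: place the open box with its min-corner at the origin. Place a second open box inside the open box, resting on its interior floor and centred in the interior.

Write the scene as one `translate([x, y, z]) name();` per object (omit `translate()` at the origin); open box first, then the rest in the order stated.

open_box();
translate([148, 92, 16]) open_box_2();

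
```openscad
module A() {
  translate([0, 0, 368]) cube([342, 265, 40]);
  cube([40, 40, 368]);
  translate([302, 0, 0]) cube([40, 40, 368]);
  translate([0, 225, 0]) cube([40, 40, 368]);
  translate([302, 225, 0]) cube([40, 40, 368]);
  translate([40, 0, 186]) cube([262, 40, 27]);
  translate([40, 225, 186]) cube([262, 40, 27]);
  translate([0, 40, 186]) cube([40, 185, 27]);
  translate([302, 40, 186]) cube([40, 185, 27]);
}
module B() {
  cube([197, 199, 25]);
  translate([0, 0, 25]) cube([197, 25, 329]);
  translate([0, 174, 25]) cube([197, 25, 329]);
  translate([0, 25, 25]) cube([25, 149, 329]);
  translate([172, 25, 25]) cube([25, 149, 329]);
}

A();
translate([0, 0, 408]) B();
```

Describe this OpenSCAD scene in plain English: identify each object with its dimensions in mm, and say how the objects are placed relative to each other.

A is a four-legged stool. The seat is a 342×265×40 mm slab whose top surface is at z = 408 mm; four square legs, each 40×40 mm in cross-section, run from the floor (z = 0) to the underside of the seat, each flush with a corner of the seat. Four stretchers, 40 mm wide and 27 mm tall, connect adjacent legs with their undersides at z = 186 mm, each running between the inner faces of the legs it joins and aligned with the legs' outer faces on the other axis.

B is an open-topped rectangular box: outside dimensions 197×199×354 mm, with a uniform wall and base thickness of 25 mm. The base is a full 197×199 slab on the floor; four walls sit on top of the base. The front and back walls (the −y and +y sides) span the full width; the two side walls fit between them.

The open box is on top of the stool.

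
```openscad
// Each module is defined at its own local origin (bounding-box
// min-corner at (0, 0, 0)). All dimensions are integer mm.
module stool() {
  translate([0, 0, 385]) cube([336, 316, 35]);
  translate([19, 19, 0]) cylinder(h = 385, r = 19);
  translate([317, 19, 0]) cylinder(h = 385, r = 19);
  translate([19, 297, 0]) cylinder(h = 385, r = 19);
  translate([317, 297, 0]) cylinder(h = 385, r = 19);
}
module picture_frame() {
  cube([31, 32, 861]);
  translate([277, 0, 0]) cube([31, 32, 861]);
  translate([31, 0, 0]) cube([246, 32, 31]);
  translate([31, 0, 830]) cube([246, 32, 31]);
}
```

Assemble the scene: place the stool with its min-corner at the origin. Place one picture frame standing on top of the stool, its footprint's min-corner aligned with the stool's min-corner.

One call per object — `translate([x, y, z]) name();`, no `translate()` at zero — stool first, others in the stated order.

stool();
translate([0, 0, 420]) picture_frame();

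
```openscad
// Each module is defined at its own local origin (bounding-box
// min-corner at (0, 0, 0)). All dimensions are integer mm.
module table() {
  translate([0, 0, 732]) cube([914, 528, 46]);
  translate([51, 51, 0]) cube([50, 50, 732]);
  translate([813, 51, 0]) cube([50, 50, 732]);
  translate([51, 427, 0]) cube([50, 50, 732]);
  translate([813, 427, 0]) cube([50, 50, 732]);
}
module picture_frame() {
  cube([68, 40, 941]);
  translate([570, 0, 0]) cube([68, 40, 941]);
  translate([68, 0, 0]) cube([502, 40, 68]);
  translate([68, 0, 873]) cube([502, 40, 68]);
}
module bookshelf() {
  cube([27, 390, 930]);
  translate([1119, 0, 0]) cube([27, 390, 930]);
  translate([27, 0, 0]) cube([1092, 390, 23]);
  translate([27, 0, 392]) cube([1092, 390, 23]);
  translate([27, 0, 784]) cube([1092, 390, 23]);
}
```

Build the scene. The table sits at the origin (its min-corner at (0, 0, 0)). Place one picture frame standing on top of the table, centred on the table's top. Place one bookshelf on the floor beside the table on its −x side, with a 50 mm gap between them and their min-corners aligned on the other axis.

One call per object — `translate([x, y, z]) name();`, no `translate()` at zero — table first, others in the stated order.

table();
translate([138, 244, 778]) picture_frame();
translate([-1196, 0, 0]) bookshelf();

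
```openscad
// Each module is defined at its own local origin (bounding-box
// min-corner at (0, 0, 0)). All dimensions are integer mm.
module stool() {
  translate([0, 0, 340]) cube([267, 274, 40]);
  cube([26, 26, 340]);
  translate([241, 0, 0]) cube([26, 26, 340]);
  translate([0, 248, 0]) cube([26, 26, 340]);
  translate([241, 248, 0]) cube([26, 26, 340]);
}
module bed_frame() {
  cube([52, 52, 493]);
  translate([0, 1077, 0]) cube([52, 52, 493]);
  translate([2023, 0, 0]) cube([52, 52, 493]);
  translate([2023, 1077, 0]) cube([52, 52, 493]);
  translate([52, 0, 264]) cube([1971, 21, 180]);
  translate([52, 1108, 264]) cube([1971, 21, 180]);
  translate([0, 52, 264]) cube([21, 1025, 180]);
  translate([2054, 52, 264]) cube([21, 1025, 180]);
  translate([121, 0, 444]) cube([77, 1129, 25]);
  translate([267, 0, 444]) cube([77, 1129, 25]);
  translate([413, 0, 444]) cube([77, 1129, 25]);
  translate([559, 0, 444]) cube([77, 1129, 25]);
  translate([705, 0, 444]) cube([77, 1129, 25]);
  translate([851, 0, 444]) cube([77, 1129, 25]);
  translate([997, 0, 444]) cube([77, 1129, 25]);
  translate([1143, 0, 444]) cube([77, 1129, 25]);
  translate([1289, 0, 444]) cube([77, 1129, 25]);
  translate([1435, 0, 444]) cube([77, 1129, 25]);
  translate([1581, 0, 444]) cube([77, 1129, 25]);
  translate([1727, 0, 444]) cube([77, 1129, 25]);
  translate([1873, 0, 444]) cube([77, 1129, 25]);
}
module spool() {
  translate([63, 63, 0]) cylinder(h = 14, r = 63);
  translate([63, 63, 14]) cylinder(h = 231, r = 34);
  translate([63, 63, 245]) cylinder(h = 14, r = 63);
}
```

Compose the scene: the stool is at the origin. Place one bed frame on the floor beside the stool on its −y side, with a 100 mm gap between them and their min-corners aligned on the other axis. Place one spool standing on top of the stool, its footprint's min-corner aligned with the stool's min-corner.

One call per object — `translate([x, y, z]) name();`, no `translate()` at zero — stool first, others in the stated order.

stool();
translate([0, -1229, 0]) bed_frame();
translate([0, 0, 380]) spool();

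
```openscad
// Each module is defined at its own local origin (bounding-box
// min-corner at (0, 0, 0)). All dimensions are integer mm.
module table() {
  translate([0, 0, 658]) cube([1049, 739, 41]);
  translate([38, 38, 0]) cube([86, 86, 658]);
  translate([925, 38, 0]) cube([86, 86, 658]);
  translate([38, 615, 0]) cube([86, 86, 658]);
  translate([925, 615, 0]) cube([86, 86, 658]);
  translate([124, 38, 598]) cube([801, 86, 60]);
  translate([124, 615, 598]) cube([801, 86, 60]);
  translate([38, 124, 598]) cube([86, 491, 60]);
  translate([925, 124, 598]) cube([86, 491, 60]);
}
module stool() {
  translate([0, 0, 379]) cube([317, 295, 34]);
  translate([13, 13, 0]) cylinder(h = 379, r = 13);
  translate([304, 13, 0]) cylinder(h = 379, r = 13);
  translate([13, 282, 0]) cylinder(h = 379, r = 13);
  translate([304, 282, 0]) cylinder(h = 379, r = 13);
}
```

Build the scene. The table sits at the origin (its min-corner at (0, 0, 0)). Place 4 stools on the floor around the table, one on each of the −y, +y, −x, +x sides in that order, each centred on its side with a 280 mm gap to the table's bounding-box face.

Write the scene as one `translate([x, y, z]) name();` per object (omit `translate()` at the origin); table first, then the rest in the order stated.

table();
translate([366, -575, 0]) stool();
translate([366, 1019, 0]) stool();
translate([-597, 222, 0]) stool();
translate([1329, 222, 0]) stool();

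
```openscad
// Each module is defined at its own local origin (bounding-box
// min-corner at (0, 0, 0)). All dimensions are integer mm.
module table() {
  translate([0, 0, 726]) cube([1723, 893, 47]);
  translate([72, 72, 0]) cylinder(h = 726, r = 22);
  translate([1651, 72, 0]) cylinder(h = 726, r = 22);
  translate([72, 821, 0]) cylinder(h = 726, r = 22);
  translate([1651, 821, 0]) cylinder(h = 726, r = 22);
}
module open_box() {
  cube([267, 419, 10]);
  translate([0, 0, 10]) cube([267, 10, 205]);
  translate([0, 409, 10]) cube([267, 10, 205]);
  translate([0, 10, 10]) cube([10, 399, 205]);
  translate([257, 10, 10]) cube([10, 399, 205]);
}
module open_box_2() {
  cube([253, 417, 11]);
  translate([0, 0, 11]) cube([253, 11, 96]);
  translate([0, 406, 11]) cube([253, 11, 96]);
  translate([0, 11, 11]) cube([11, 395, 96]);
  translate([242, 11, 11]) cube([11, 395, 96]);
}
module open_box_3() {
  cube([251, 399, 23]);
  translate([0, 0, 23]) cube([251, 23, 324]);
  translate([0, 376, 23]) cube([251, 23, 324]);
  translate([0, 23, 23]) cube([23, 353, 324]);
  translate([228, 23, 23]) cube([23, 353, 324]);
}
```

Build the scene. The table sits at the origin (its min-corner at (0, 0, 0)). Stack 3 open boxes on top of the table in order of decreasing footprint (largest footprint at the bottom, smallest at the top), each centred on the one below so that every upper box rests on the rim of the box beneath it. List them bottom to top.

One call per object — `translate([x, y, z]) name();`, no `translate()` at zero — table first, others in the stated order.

table();
translate([728, 237, 773]) open_box();
translate([735, 238, 988]) open_box_2();
translate([736, 247, 1095]) open_box_3();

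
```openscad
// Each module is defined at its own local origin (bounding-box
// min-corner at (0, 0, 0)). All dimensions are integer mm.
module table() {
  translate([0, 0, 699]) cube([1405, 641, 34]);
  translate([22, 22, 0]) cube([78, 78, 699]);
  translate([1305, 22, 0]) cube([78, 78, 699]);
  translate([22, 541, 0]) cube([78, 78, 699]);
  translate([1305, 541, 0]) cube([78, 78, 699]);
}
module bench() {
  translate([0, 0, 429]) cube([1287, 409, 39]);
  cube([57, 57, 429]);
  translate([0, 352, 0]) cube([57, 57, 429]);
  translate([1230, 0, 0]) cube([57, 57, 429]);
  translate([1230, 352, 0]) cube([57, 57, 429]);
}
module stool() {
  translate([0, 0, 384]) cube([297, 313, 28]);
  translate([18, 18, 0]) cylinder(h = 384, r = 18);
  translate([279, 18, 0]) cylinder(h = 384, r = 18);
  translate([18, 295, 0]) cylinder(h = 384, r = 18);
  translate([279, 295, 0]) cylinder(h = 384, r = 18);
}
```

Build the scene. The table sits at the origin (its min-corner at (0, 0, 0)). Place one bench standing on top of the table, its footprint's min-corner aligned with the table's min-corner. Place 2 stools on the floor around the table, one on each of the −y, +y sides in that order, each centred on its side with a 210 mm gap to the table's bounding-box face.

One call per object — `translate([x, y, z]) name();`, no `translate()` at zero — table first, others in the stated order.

table();
translate([0, 0, 733]) bench();
translate([554, -523, 0]) stool();
translate([554, 851, 0]) stool();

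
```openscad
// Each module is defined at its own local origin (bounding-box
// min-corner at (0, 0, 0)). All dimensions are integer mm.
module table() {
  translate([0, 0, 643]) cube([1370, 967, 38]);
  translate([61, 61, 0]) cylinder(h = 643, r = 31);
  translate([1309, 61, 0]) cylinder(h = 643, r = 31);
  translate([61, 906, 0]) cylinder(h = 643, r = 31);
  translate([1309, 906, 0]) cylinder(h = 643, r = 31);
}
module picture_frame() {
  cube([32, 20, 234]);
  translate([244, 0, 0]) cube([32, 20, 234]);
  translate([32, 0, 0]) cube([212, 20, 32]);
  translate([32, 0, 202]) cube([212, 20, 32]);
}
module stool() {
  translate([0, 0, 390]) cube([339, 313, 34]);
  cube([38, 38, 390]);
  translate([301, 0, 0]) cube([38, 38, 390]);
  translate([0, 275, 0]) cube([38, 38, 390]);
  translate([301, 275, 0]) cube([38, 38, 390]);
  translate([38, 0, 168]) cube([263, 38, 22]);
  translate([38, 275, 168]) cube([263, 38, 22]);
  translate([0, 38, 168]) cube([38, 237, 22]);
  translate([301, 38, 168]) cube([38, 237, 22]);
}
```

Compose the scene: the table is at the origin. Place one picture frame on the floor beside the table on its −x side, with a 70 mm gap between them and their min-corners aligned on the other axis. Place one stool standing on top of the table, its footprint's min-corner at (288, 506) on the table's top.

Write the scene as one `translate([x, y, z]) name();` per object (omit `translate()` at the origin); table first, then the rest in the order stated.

table();
translate([-346, 0, 0]) picture_frame();
translate([288, 506, 681]) stool();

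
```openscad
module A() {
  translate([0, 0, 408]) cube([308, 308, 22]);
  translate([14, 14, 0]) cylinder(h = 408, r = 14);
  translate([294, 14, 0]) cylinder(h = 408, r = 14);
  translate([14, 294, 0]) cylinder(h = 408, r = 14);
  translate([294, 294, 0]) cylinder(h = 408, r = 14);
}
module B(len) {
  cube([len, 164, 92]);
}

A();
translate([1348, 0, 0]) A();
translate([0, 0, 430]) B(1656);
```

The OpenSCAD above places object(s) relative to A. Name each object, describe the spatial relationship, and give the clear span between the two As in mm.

Second stool starts at x = 1348; first ends at x = 308; clear span = 1348 − 308 = 1040 mm.

A is a stool. B is a beam. A beam spans the tops of two stools. The clear span between the two stools is 1040 mm.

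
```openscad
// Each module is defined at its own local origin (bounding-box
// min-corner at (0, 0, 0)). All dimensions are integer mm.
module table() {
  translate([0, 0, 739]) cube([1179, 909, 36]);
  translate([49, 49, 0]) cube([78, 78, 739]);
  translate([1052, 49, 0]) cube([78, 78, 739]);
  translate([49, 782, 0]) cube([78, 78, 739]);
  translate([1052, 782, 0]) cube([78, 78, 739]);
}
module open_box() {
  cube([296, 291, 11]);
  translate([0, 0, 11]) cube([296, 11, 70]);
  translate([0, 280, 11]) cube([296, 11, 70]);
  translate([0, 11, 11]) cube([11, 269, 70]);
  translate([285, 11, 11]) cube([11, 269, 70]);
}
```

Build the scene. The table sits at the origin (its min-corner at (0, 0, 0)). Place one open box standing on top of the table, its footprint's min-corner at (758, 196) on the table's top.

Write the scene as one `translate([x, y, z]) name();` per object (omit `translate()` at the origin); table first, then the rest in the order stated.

table();
translate([758, 196, 775]) open_box();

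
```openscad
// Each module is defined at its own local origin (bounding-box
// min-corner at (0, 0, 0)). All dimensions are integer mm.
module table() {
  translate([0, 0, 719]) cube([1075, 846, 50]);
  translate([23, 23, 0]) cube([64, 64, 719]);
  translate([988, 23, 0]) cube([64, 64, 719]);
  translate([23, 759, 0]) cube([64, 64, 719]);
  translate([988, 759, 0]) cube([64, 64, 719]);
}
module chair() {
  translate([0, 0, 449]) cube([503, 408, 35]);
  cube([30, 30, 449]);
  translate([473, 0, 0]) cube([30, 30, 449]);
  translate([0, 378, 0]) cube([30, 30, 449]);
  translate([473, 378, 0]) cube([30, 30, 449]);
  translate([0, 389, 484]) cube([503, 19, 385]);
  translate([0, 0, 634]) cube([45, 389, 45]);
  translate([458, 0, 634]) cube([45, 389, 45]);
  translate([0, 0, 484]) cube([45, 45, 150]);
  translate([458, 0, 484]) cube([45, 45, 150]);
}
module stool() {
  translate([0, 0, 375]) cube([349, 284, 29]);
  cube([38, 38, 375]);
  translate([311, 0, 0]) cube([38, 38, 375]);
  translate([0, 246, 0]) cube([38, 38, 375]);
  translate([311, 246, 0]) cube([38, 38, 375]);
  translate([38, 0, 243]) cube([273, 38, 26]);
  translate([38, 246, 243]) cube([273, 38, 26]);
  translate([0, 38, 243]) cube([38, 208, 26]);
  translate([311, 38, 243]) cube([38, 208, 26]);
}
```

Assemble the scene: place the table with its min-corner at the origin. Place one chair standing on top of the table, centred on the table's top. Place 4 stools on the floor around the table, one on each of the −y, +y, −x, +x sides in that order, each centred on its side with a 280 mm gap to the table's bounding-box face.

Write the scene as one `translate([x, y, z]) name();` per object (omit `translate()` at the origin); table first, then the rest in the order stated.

table();
translate([286, 219, 769]) chair();
translate([363, -564, 0]) stool();
translate([363, 1126, 0]) stool();
translate([-629, 281, 0]) stool();
translate([1355, 281, 0]) stool();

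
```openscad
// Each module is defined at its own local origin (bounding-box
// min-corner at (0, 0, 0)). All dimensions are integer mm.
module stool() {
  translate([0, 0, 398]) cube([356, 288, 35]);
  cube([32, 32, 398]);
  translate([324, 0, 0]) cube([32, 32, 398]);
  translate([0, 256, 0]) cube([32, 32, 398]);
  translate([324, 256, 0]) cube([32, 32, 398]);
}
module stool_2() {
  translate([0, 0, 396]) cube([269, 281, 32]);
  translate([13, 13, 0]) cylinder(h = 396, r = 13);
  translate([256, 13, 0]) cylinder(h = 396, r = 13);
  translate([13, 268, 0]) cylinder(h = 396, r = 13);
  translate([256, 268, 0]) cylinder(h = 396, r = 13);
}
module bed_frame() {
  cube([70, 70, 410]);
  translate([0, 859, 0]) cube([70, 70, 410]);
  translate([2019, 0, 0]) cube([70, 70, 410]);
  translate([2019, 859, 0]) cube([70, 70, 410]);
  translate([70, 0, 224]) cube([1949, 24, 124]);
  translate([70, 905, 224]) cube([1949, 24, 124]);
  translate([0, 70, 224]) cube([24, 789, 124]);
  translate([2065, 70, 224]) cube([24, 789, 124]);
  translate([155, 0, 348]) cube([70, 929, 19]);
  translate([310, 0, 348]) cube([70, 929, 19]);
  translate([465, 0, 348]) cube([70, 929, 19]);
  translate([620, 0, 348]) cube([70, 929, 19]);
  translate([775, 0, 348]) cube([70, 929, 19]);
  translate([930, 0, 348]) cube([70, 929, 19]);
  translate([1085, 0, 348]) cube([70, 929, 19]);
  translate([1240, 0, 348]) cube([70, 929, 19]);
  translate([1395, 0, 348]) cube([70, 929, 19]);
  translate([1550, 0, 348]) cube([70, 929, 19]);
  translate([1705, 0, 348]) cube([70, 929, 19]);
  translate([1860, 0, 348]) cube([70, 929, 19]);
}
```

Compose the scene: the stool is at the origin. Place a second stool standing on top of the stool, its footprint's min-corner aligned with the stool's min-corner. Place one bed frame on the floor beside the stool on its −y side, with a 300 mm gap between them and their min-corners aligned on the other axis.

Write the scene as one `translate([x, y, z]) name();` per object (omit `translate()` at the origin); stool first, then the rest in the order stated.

stool();
translate([0, 0, 433]) stool_2();
translate([0, -1229, 0]) bed_frame();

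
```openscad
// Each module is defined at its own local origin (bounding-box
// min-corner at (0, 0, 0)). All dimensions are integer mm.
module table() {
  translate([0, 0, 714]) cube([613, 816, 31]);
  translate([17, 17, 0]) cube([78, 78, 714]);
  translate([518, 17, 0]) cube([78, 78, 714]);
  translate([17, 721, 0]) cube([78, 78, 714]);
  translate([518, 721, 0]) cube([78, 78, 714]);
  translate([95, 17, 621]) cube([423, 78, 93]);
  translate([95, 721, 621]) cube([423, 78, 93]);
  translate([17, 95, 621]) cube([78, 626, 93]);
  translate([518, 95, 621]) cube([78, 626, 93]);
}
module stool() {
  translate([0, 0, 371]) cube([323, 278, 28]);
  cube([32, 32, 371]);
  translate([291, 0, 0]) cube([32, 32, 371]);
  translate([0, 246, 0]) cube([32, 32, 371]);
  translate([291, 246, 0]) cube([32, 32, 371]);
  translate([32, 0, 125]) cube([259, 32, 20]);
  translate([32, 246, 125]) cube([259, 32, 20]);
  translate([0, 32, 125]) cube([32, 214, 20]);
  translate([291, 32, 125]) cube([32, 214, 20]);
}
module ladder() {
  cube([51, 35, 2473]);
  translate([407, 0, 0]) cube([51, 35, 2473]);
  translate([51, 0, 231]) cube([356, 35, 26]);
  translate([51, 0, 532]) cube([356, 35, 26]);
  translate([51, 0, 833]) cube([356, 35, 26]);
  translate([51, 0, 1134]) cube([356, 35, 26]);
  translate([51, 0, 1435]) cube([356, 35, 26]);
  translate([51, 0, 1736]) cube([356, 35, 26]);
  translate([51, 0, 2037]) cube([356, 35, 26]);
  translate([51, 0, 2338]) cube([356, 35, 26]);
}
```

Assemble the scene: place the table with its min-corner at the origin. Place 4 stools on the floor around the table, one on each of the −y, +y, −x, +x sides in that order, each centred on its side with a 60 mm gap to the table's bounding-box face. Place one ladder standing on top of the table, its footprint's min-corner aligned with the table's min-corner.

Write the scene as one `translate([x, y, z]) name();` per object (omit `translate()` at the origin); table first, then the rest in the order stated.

table();
translate([145, -338, 0]) stool();
translate([145, 876, 0]) stool();
translate([-383, 269, 0]) stool();
translate([673, 269, 0]) stool();
translate([0, 0, 745]) ladder();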